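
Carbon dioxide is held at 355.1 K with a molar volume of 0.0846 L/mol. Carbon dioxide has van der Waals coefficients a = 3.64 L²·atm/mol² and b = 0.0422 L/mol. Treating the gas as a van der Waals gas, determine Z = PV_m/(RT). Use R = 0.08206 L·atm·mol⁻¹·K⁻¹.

Z ≈ 0.5187

P = RT/(V_m − b) − a/V_m² = (0.08206)(355.1)/(0.0846 − 0.0422) − 3.64/(0.0846)²
  = 29.140/0.042400 − 508.58 = 687.26 − 508.58 = 178.68 atm
Z = PV_m/(RT) = (178.68)(0.0846)/((0.08206)(355.1)) = 15.116/29.140 = 0.5187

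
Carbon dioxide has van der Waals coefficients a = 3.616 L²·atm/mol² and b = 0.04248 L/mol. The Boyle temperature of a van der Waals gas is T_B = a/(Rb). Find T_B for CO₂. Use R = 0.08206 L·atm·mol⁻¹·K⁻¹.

For a van der Waals gas the second virial coefficient B₂ = b − a/(RT) vanishes at T_B = a/(Rb).
T_B = 3.616/(0.08206×0.04248) = 3.616/0.0034859 = 1037 K

T_B ≈ 1037 K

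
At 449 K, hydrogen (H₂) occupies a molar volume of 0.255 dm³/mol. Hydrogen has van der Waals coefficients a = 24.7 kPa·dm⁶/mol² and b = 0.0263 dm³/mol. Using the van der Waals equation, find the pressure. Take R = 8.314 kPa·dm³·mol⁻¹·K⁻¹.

P = RT/(V_m − b) − a/V_m²
RT/(V_m − b) = (8.314)(449)/(0.255 − 0.0263) = 3733.0/0.22870 = 16323 kPa
a/V_m² = 24.7/(0.255)² = 379.85 kPa
P = 16323 − 379.85 = 15943 kPa

P ≈ 15943 kPa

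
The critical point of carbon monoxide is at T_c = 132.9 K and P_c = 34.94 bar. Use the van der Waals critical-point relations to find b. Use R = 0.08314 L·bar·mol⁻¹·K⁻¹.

b ≈ 0.03953 L/mol

From T_c = 8a/(27Rb) and P_c = a/(27b²): b = R T_c/(8 P_c).
b = (0.08314)(132.9)/(8×34.94) = 11.049/279.52 = 0.03953 L/mol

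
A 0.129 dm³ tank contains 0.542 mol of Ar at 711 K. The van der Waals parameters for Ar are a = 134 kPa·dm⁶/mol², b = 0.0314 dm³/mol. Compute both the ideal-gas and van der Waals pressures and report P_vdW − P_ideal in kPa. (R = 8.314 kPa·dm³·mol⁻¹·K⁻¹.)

Ideal: P_ideal = nRT/V = (0.542)(8.314)(711)/0.129 = 24836.4 kPa
vdW: P = nRT/(V − nb) − a n²/V² = 3203.90/0.111981 − 39.3644/0.0166410 = 28611.1 − 2365.51 = 26245.6 kPa
ΔP = 26245.6 − 24836.4 = 1409 kPa

ΔP ≈ 1409 kPa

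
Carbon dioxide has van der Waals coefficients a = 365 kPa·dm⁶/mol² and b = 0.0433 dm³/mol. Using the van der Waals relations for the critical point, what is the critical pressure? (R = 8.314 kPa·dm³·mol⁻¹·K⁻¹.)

P_c ≈ 7210 kPa

For a van der Waals gas, P_c = a/(27b²).
P_c = 365/(27×(0.0433)²) = 365/0.050622 = 7210 kPa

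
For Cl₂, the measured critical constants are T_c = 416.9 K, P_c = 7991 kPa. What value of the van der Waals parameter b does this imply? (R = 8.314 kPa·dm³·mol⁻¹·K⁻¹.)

b ≈ 0.05422 dm³/mol

From T_c = 8a/(27Rb) and P_c = a/(27b²): b = R T_c/(8 P_c).
b = (8.314)(416.9)/(8×7991) = 3466.1/63928 = 0.05422 dm³/mol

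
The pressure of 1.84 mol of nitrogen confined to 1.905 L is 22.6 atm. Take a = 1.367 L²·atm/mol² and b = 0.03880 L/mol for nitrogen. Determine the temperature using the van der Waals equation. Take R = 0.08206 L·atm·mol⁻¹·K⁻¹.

T ≈ 289.9 K

T = (P + a n²/V²)(V − nb)/(nR)
P + a n²/V² = 22.6 + (1.367)(1.84)²/(1.905)² = 23.875 atm
V − nb = 1.905 − (1.84)(0.03880) = 1.8336 L
T = (23.875)(1.8336)/((1.84)(0.08206)) = 289.9 K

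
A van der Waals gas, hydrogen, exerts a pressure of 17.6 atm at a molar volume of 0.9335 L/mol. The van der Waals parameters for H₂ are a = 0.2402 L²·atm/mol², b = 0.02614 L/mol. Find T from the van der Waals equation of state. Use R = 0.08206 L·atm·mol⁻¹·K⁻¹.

T = (P + a/V_m²)(V_m − b)/R
P + a/V_m² = 17.6 + 0.2402/(0.9335)² = 17.876 atm
V_m − b = 0.9335 − 0.02614 = 0.90736 L/mol
T = (17.876)(0.90736)/0.08206 = 197.7 K

T ≈ 197.7 K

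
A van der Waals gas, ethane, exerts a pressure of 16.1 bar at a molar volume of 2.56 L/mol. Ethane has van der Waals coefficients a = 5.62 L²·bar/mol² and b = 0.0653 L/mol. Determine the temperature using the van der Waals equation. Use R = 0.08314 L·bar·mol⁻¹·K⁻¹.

T ≈ 508.8 K

T = (P + a/V_m²)(V_m − b)/R
P + a/V_m² = 16.1 + 5.62/(2.56)² = 16.958 bar
V_m − b = 2.56 − 0.0653 = 2.4947 L/mol
T = (16.958)(2.4947)/0.08314 = 508.8 K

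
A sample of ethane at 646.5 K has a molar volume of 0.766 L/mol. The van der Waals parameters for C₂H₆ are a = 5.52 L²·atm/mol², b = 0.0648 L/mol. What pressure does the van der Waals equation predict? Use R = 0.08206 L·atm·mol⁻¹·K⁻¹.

P ≈ 66.25 atm

P = RT/(V_m − b) − a/V_m²
RT/(V_m − b) = (0.08206)(646.5)/(0.766 − 0.0648) = 53.052/0.70120 = 75.659 atm
a/V_m² = 5.52/(0.766)² = 9.4077 atm
P = 75.659 − 9.4077 = 66.25 atm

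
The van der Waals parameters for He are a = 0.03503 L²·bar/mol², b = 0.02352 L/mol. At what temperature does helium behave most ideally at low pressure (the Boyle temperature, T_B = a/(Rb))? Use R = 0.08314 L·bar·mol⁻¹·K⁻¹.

T_B ≈ 17.91 K

For a van der Waals gas the second virial coefficient B₂ = b − a/(RT) vanishes at T_B = a/(Rb).
T_B = 0.03503/(0.08314×0.02352) = 0.03503/0.0019555 = 17.91 K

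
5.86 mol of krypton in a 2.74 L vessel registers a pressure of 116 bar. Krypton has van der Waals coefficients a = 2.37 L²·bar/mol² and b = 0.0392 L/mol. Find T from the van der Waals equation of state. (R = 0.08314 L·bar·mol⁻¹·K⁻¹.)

T ≈ 653.5 K

T = (P + a n²/V²)(V − nb)/(nR)
P + a n²/V² = 116 + (2.37)(5.86)²/(2.74)² = 126.84 bar
V − nb = 2.74 − (5.86)(0.0392) = 2.5103 L
T = (126.84)(2.5103)/((5.86)(0.08314)) = 653.5 K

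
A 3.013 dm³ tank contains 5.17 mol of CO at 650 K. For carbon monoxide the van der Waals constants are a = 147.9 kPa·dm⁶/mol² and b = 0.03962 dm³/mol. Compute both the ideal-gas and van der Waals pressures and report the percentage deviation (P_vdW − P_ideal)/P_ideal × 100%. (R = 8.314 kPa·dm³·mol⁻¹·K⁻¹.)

2.60 %

Ideal: P_ideal = nRT/V = (5.17)(8.314)(650)/3.013 = 9272.88 kPa
vdW: P = nRT/(V − nb) − a n²/V² = 27939.2/2.80816 − 3953.20/9.07817 = 9949.29 − 435.462 = 9513.83 kPa
% deviation = (9513.83 − 9272.88)/9272.88 × 100% = 2.60%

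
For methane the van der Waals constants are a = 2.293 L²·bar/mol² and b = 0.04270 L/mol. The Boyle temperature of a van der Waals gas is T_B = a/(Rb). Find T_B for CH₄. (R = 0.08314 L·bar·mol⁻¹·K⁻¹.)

T_B ≈ 645.9 K

For a van der Waals gas the second virial coefficient B₂ = b − a/(RT) vanishes at T_B = a/(Rb).
T_B = 2.293/(0.08314×0.04270) = 2.293/0.0035501 = 645.9 K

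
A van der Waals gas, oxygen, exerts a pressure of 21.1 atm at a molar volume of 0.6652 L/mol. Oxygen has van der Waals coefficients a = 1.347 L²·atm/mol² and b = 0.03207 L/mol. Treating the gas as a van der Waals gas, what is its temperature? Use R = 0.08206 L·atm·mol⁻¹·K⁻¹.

T = (P + a/V_m²)(V_m − b)/R
P + a/V_m² = 21.1 + 1.347/(0.6652)² = 24.144 atm
V_m − b = 0.6652 − 0.03207 = 0.63313 L/mol
T = (24.144)(0.63313)/0.08206 = 186.3 K

T ≈ 186.3 K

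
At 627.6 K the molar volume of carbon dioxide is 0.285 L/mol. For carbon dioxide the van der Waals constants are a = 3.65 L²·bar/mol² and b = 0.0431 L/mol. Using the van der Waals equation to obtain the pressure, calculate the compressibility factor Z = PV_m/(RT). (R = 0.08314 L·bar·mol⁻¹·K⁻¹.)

Z ≈ 0.9327

P = RT/(V_m − b) − a/V_m² = (0.08314)(627.6)/(0.285 − 0.0431) − 3.65/(0.285)²
  = 52.179/0.24190 − 44.937 = 215.70 − 44.937 = 170.76 bar
Z = PV_m/(RT) = (170.76)(0.285)/((0.08314)(627.6)) = 48.667/52.179 = 0.9327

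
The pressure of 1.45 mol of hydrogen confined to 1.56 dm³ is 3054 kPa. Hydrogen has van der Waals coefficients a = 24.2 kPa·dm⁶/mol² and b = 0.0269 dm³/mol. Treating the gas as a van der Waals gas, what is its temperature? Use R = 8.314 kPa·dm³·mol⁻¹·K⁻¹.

T ≈ 388.0 K

T = (P + a n²/V²)(V − nb)/(nR)
P + a n²/V² = 3054 + (24.2)(1.45)²/(1.56)² = 3074.9 kPa
V − nb = 1.56 − (1.45)(0.0269) = 1.5210 dm³
T = (3074.9)(1.5210)/((1.45)(8.314)) = 388.0 K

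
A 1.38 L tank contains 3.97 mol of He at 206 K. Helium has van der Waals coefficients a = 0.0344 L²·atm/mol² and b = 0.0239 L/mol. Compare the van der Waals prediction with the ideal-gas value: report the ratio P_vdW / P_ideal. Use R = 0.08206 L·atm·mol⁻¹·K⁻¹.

P_vdW / P_ideal ≈ 1.068

Ideal: P_ideal = nRT/V = (3.97)(0.08206)(206)/1.38 = 48.6307 atm
vdW: P = nRT/(V − nb) − a n²/V² = 67.1103/1.28512 − 0.542175/1.90440 = 52.2210 − 0.284696 = 51.9363 atm
Ratio = 51.9363/48.6307 = 1.068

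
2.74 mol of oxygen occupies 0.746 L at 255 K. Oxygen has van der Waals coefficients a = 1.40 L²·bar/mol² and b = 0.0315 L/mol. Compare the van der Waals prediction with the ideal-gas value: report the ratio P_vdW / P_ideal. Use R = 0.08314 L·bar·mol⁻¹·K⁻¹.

P_vdW / P_ideal ≈ 0.8883

Ideal: P_ideal = nRT/V = (2.74)(0.08314)(255)/0.746 = 77.8685 bar
vdW: P = nRT/(V − nb) − a n²/V² = 58.0899/0.659690 − 10.5106/0.556516 = 88.0564 − 18.8864 = 69.1700 bar
Ratio = 69.1700/77.8685 = 0.8883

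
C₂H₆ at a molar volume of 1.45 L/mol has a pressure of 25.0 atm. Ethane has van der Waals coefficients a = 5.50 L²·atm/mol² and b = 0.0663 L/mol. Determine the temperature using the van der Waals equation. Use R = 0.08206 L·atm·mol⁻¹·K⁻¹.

T ≈ 465.7 K

T = (P + a/V_m²)(V_m − b)/R
P + a/V_m² = 25.0 + 5.50/(1.45)² = 27.616 atm
V_m − b = 1.45 − 0.0663 = 1.3837 L/mol
T = (27.616)(1.3837)/0.08206 = 465.7 K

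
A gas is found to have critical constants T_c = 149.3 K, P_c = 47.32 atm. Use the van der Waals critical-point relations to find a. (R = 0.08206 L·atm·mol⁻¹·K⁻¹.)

a ≈ 1.338 L²·atm/mol²

From T_c = 8a/(27Rb) and P_c = a/(27b²): a = 27 R² T_c²/(64 P_c).
a = 27×(0.08206)²×(149.3)²/(64×47.32) = 4052.7/3028.5 = 1.338 L²·atm/mol²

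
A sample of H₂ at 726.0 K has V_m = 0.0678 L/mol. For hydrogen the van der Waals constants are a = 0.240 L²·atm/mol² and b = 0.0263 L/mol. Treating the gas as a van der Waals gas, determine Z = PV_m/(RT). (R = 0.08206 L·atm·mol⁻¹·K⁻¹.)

P = RT/(V_m − b) − a/V_m² = (0.08206)(726.0)/(0.0678 − 0.0263) − 0.240/(0.0678)²
  = 59.576/0.041500 − 52.210 = 1435.6 − 52.210 = 1383.4 atm
Z = PV_m/(RT) = (1383.4)(0.0678)/((0.08206)(726.0)) = 93.795/59.576 = 1.574

Z ≈ 1.574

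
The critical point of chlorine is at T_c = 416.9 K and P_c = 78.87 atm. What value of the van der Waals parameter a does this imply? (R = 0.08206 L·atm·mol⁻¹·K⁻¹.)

a ≈ 6.260 L²·atm/mol²

From T_c = 8a/(27Rb) and P_c = a/(27b²): a = 27 R² T_c²/(64 P_c).
a = 27×(0.08206)²×(416.9)²/(64×78.87) = 31600/5047.7 = 6.260 L²·atm/mol²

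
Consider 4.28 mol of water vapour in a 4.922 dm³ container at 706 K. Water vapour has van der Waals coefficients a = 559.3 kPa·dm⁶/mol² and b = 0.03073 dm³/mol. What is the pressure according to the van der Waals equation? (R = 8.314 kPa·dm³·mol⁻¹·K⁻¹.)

P ≈ 4821 kPa

P = nRT/(V − nb) − a n²/V²
nRT/(V − nb) = (4.28)(8.314)(706)/(4.922 − 4.28×0.03073) = 25122/4.7905 = 5244.1 kPa
a n²/V² = (559.3)(4.28)²/(4.922)² = 422.91 kPa
P = 5244.1 − 422.91 = 4821 kPa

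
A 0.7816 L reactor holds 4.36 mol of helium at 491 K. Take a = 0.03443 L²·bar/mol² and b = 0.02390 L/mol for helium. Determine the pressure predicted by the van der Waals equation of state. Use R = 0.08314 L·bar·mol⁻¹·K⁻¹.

P ≈ 261.7 bar

P = nRT/(V − nb) − a n²/V²
nRT/(V − nb) = (4.36)(0.08314)(491)/(0.7816 − 4.36×0.02390) = 177.98/0.67740 = 262.74 bar
a n²/V² = (0.03443)(4.36)²/(0.7816)² = 1.0714 bar
P = 262.74 − 1.0714 = 261.7 bar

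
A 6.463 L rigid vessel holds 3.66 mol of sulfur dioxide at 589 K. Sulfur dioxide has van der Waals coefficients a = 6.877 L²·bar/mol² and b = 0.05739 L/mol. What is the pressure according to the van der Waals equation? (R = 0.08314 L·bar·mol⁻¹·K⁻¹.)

P = nRT/(V − nb) − a n²/V²
nRT/(V − nb) = (3.66)(0.08314)(589)/(6.463 − 3.66×0.05739) = 179.23/6.2530 = 28.663 bar
a n²/V² = (6.877)(3.66)²/(6.463)² = 2.2054 bar
P = 28.663 − 2.2054 = 26.46 bar

P ≈ 26.46 bar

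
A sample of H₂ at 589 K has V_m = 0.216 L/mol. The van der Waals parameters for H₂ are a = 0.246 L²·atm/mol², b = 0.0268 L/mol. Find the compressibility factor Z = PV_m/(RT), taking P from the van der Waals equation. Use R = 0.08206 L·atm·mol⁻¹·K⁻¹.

P = RT/(V_m − b) − a/V_m² = (0.08206)(589)/(0.216 − 0.0268) − 0.246/(0.216)²
  = 48.333/0.18920 − 5.2726 = 255.46 − 5.2726 = 250.19 atm
Z = PV_m/(RT) = (250.19)(0.216)/((0.08206)(589)) = 54.041/48.333 = 1.118

Z ≈ 1.118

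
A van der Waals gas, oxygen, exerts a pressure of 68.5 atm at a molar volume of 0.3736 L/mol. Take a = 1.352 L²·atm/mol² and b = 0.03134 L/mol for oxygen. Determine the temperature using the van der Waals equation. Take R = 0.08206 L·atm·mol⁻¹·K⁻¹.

T = (P + a/V_m²)(V_m − b)/R
P + a/V_m² = 68.5 + 1.352/(0.3736)² = 78.186 atm
V_m − b = 0.3736 − 0.03134 = 0.34226 L/mol
T = (78.186)(0.34226)/0.08206 = 326.1 K

T ≈ 326.1 K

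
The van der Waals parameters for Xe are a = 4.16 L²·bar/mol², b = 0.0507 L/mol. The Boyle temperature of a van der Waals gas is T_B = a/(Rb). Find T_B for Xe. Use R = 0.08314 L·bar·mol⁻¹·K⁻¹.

T_B ≈ 986.9 K

For a van der Waals gas the second virial coefficient B₂ = b − a/(RT) vanishes at T_B = a/(Rb).
T_B = 4.16/(0.08314×0.0507) = 4.16/0.0042152 = 986.9 K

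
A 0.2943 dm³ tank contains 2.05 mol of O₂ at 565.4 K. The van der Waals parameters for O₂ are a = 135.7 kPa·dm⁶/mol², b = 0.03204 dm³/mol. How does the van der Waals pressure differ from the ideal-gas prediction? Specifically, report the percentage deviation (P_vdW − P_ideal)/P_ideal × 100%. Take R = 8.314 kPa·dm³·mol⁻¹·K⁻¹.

Ideal: P_ideal = nRT/V = (2.05)(8.314)(565.4)/0.2943 = 32743.8 kPa
vdW: P = nRT/(V − nb) − a n²/V² = 9636.51/0.228618 − 570.279/0.0866125 = 42151.1 − 6584.26 = 35566.8 kPa
% deviation = (35566.8 − 32743.8)/32743.8 × 100% = 8.62%

8.62 %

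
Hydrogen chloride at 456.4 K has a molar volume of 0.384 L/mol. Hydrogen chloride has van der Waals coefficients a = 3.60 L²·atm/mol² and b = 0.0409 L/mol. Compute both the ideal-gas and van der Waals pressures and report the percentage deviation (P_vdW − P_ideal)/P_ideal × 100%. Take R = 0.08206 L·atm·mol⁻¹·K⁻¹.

-13.11 %

Ideal: P_ideal = RT/V_m = (0.08206)(456.4)/0.384 = 97.5317 atm
vdW: P = RT/(V_m − b) − a/V_m² = 37.4522/0.343100 − 3.60/0.147456 = 109.158 − 24.4141 = 84.744 atm
% deviation = (84.744 − 97.5317)/97.5317 × 100% = -13.11%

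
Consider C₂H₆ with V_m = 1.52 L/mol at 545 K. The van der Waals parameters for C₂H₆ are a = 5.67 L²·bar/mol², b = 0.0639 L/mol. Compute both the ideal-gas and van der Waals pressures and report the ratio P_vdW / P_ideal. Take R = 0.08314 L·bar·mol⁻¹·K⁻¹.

Ideal: P_ideal = RT/V_m = (0.08314)(545)/1.52 = 29.8101 bar
vdW: P = RT/(V_m − b) − a/V_m² = 45.3113/1.45610 − 5.67/2.31040 = 31.1183 − 2.45412 = 28.6642 bar
Ratio = 28.6642/29.8101 = 0.9616

P_vdW / P_ideal ≈ 0.9616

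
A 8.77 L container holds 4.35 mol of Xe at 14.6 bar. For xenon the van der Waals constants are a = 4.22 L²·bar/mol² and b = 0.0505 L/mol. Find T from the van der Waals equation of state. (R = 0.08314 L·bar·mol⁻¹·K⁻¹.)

T = (P + a n²/V²)(V − nb)/(nR)
P + a n²/V² = 14.6 + (4.22)(4.35)²/(8.77)² = 15.638 bar
V − nb = 8.77 − (4.35)(0.0505) = 8.5503 L
T = (15.638)(8.5503)/((4.35)(0.08314)) = 369.7 K

T ≈ 369.7 K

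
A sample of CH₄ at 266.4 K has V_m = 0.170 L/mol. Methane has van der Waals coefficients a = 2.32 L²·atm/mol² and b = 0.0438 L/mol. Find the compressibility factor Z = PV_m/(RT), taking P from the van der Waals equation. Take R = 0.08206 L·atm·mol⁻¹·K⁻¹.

Z ≈ 0.7228

P = RT/(V_m − b) − a/V_m² = (0.08206)(266.4)/(0.170 − 0.0438) − 2.32/(0.170)²
  = 21.861/0.12620 − 80.277 = 173.23 − 80.277 = 92.95 atm
Z = PV_m/(RT) = (92.95)(0.170)/((0.08206)(266.4)) = 15.802/21.861 = 0.7228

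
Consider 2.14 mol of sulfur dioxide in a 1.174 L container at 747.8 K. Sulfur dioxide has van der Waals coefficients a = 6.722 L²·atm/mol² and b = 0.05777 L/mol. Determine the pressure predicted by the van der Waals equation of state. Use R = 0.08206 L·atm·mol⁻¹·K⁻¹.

P ≈ 102.7 atm

P = nRT/(V − nb) − a n²/V²
nRT/(V − nb) = (2.14)(0.08206)(747.8)/(1.174 − 2.14×0.05777) = 131.32/1.0504 = 125.02 atm
a n²/V² = (6.722)(2.14)²/(1.174)² = 22.335 atm
P = 125.02 − 22.335 = 102.7 atm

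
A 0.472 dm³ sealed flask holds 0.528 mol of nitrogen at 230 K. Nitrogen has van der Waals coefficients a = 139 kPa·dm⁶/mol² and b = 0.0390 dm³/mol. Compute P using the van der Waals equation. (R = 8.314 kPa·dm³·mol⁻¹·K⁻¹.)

P ≈ 2063 kPa

P = nRT/(V − nb) − a n²/V²
nRT/(V − nb) = (0.528)(8.314)(230)/(0.472 − 0.528×0.0390) = 1009.7/0.45141 = 2236.8 kPa
a n²/V² = (139)(0.528)²/(0.472)² = 173.94 kPa
P = 2236.8 − 173.94 = 2063 kPa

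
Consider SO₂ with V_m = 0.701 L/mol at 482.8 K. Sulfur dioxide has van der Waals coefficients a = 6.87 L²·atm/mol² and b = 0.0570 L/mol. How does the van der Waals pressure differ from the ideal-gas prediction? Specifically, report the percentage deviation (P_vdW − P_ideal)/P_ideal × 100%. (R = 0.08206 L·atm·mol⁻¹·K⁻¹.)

-15.89 %

Ideal: P_ideal = RT/V_m = (0.08206)(482.8)/0.701 = 56.5172 atm
vdW: P = RT/(V_m − b) − a/V_m² = 39.6186/0.644000 − 6.87/0.491401 = 61.5196 − 13.9804 = 47.5392 atm
% deviation = (47.5392 − 56.5172)/56.5172 × 100% = -15.89%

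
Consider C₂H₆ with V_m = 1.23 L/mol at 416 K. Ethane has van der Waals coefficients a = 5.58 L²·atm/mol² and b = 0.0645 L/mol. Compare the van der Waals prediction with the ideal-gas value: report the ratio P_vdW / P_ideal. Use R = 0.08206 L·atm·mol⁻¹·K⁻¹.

P_vdW / P_ideal ≈ 0.9224

Ideal: P_ideal = RT/V_m = (0.08206)(416)/1.23 = 27.7536 atm
vdW: P = RT/(V_m − b) − a/V_m² = 34.1370/1.16550 − 5.58/1.51290 = 29.2896 − 3.68828 = 25.6013 atm
Ratio = 25.6013/27.7536 = 0.9224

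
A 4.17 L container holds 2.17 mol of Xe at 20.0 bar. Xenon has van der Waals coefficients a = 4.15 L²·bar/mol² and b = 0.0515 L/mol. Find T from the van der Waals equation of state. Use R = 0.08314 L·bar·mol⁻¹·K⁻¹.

T = (P + a n²/V²)(V − nb)/(nR)
P + a n²/V² = 20.0 + (4.15)(2.17)²/(4.17)² = 21.124 bar
V − nb = 4.17 − (2.17)(0.0515) = 4.0582 L
T = (21.124)(4.0582)/((2.17)(0.08314)) = 475.2 K

T ≈ 475.2 K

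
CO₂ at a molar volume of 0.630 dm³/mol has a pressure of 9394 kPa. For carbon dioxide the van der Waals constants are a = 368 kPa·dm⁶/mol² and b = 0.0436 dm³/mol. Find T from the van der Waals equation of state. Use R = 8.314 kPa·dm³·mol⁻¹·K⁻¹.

T ≈ 728.0 K

T = (P + a/V_m²)(V_m − b)/R
P + a/V_m² = 9394 + 368/(0.630)² = 10321 kPa
V_m − b = 0.630 − 0.0436 = 0.58640 dm³/mol
T = (10321)(0.58640)/8.314 = 728.0 K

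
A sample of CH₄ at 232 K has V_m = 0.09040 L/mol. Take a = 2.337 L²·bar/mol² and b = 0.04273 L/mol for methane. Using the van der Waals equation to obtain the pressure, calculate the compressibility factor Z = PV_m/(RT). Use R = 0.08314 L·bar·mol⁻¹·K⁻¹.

Z ≈ 0.5561

P = RT/(V_m − b) − a/V_m² = (0.08314)(232)/(0.09040 − 0.04273) − 2.337/(0.09040)²
  = 19.288/0.047670 − 285.97 = 404.62 − 285.97 = 118.65 bar
Z = PV_m/(RT) = (118.65)(0.09040)/((0.08314)(232)) = 10.726/19.288 = 0.5561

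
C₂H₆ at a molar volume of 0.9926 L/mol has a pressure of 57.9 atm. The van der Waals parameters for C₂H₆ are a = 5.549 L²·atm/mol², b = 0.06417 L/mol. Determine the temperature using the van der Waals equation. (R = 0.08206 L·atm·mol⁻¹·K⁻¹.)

T = (P + a/V_m²)(V_m − b)/R
P + a/V_m² = 57.9 + 5.549/(0.9926)² = 63.532 atm
V_m − b = 0.9926 − 0.06417 = 0.92843 L/mol
T = (63.532)(0.92843)/0.08206 = 718.8 K

T ≈ 718.8 K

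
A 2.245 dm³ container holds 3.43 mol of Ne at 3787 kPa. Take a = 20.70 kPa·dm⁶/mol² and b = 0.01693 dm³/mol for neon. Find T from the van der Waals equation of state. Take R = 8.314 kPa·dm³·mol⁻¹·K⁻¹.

T ≈ 294.1 K

T = (P + a n²/V²)(V − nb)/(nR)
P + a n²/V² = 3787 + (20.70)(3.43)²/(2.245)² = 3835.3 kPa
V − nb = 2.245 − (3.43)(0.01693) = 2.1869 dm³
T = (3835.3)(2.1869)/((3.43)(8.314)) = 294.1 K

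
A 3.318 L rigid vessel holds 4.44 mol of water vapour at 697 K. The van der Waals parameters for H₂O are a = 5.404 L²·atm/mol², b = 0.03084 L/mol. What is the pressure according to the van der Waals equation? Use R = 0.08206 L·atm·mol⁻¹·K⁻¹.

P ≈ 70.15 atm

P = nRT/(V − nb) − a n²/V²
nRT/(V − nb) = (4.44)(0.08206)(697)/(3.318 − 4.44×0.03084) = 253.95/3.1811 = 79.831 atm
a n²/V² = (5.404)(4.44)²/(3.318)² = 9.6767 atm
P = 79.831 − 9.6767 = 70.15 atm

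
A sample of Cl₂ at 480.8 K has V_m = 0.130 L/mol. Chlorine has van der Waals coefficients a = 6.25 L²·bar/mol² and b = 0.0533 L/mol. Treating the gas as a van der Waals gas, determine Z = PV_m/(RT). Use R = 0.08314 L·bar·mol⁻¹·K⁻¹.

Z ≈ 0.4922

P = RT/(V_m − b) − a/V_m² = (0.08314)(480.8)/(0.130 − 0.0533) − 6.25/(0.130)²
  = 39.974/0.076700 − 369.82 = 521.17 − 369.82 = 151.35 bar
Z = PV_m/(RT) = (151.35)(0.130)/((0.08314)(480.8)) = 19.676/39.974 = 0.4922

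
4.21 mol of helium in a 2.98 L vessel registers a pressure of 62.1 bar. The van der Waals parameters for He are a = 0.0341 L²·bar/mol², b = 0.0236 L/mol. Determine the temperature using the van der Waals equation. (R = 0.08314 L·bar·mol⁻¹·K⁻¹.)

T ≈ 511.6 K

T = (P + a n²/V²)(V − nb)/(nR)
P + a n²/V² = 62.1 + (0.0341)(4.21)²/(2.98)² = 62.168 bar
V − nb = 2.98 − (4.21)(0.0236) = 2.8806 L
T = (62.168)(2.8806)/((4.21)(0.08314)) = 511.6 K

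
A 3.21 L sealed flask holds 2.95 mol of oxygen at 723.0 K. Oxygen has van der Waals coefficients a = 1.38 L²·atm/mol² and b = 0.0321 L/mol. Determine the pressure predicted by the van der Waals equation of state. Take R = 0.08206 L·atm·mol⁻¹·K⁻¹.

P ≈ 55.02 atm

P = nRT/(V − nb) − a n²/V²
nRT/(V − nb) = (2.95)(0.08206)(723.0)/(3.21 − 2.95×0.0321) = 175.02/3.1153 = 56.181 atm
a n²/V² = (1.38)(2.95)²/(3.21)² = 1.1655 atm
P = 56.181 − 1.1655 = 55.02 atm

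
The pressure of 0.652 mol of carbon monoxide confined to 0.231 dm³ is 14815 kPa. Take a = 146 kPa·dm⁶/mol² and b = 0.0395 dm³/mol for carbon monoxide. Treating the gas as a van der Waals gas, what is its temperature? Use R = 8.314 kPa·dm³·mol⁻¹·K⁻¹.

T = (P + a n²/V²)(V − nb)/(nR)
P + a n²/V² = 14815 + (146)(0.652)²/(0.231)² = 15978 kPa
V − nb = 0.231 − (0.652)(0.0395) = 0.20525 dm³
T = (15978)(0.20525)/((0.652)(8.314)) = 605.0 K

T ≈ 605.0 K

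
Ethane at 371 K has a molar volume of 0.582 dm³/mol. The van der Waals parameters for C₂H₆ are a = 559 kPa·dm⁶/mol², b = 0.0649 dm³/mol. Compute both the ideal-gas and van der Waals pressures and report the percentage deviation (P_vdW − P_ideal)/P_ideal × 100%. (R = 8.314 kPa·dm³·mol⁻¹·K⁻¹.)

Ideal: P_ideal = RT/V_m = (8.314)(371)/0.582 = 5299.82 kPa
vdW: P = RT/(V_m − b) − a/V_m² = 3084.49/0.517100 − 559/0.338724 = 5964.98 − 1650.31 = 4314.67 kPa
% deviation = (4314.67 − 5299.82)/5299.82 × 100% = -18.59%

-18.59 %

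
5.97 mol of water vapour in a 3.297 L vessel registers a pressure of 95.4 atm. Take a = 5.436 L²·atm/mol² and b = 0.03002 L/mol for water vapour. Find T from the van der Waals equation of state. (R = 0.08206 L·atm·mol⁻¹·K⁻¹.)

T ≈ 720.6 K

T = (P + a n²/V²)(V − nb)/(nR)
P + a n²/V² = 95.4 + (5.436)(5.97)²/(3.297)² = 113.22 atm
V − nb = 3.297 − (5.97)(0.03002) = 3.1178 L
T = (113.22)(3.1178)/((5.97)(0.08206)) = 720.6 K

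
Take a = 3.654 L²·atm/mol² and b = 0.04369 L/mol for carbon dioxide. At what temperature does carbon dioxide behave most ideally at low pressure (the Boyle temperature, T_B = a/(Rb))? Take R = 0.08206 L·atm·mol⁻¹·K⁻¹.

For a van der Waals gas the second virial coefficient B₂ = b − a/(RT) vanishes at T_B = a/(Rb).
T_B = 3.654/(0.08206×0.04369) = 3.654/0.0035852 = 1019 K

T_B ≈ 1019 K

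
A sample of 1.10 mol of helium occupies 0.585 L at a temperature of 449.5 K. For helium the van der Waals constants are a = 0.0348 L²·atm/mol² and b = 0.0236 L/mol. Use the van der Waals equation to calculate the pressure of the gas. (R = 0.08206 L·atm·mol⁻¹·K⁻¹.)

P ≈ 72.46 atm

P = nRT/(V − nb) − a n²/V²
nRT/(V − nb) = (1.10)(0.08206)(449.5)/(0.585 − 1.10×0.0236) = 40.575/0.55904 = 72.580 atm
a n²/V² = (0.0348)(1.10)²/(0.585)² = 0.12304 atm
P = 72.580 − 0.12304 = 72.46 atm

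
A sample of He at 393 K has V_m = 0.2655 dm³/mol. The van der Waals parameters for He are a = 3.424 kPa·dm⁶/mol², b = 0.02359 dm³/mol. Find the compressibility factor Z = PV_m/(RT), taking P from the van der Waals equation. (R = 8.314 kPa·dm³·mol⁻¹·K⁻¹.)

Z ≈ 1.094

P = RT/(V_m − b) − a/V_m² = (8.314)(393)/(0.2655 − 0.02359) − 3.424/(0.2655)²
  = 3267.4/0.24191 − 48.574 = 13507 − 48.574 = 13458 kPa
Z = PV_m/(RT) = (13458)(0.2655)/((8.314)(393)) = 3573.1/3267.4 = 1.094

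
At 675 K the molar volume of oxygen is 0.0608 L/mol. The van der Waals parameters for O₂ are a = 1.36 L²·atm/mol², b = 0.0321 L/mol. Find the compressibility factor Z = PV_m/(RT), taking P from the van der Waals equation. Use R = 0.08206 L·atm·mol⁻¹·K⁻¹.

Z ≈ 1.715

P = RT/(V_m − b) − a/V_m² = (0.08206)(675)/(0.0608 − 0.0321) − 1.36/(0.0608)²
  = 55.391/0.028700 − 367.90 = 1930.0 − 367.90 = 1562.1 atm
Z = PV_m/(RT) = (1562.1)(0.0608)/((0.08206)(675)) = 94.976/55.391 = 1.715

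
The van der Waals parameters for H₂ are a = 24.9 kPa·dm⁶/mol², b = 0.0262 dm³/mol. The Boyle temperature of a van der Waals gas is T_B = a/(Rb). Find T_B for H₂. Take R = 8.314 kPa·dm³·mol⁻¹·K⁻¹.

T_B ≈ 114.3 K

For a van der Waals gas the second virial coefficient B₂ = b − a/(RT) vanishes at T_B = a/(Rb).
T_B = 24.9/(8.314×0.0262) = 24.9/0.21783 = 114.3 K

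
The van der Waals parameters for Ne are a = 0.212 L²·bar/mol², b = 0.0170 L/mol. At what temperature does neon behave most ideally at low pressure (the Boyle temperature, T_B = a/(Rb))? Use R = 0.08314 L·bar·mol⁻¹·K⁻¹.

For a van der Waals gas the second virial coefficient B₂ = b − a/(RT) vanishes at T_B = a/(Rb).
T_B = 0.212/(0.08314×0.0170) = 0.212/0.0014134 = 150.0 K

T_B ≈ 150.0 K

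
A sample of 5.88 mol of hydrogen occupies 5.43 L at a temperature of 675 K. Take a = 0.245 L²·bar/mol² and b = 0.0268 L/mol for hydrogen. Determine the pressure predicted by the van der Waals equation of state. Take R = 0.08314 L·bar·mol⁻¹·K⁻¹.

P ≈ 62.30 bar

P = nRT/(V − nb) − a n²/V²
nRT/(V − nb) = (5.88)(0.08314)(675)/(5.43 − 5.88×0.0268) = 329.98/5.2724 = 62.586 bar
a n²/V² = (0.245)(5.88)²/(5.43)² = 0.28729 bar
P = 62.586 − 0.28729 = 62.30 bar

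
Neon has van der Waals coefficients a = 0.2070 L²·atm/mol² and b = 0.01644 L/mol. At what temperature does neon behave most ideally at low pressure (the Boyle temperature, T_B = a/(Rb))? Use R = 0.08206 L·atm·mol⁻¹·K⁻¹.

T_B ≈ 153.4 K

For a van der Waals gas the second virial coefficient B₂ = b − a/(RT) vanishes at T_B = a/(Rb).
T_B = 0.2070/(0.08206×0.01644) = 0.2070/0.0013491 = 153.4 K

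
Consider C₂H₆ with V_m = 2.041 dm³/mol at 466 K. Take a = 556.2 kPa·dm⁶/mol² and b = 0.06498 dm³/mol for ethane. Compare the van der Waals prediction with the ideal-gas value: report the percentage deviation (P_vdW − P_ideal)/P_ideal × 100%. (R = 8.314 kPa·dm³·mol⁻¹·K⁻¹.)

Ideal: P_ideal = RT/V_m = (8.314)(466)/2.041 = 1898.25 kPa
vdW: P = RT/(V_m − b) − a/V_m² = 3874.32/1.97602 − 556.2/4.16568 = 1960.67 − 133.520 = 1827.15 kPa
% deviation = (1827.15 − 1898.25)/1898.25 × 100% = -3.75%

-3.75 %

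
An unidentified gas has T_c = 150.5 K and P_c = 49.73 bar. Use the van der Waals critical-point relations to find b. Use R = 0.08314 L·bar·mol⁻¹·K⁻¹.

From T_c = 8a/(27Rb) and P_c = a/(27b²): b = R T_c/(8 P_c).
b = (0.08314)(150.5)/(8×49.73) = 12.513/397.84 = 0.03145 L/mol

b ≈ 0.03145 L/mol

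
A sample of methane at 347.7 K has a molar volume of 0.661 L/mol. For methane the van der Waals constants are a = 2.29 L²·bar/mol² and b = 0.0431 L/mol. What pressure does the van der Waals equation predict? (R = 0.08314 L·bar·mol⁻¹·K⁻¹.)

P ≈ 41.54 bar

P = RT/(V_m − b) − a/V_m²
RT/(V_m − b) = (0.08314)(347.7)/(0.661 − 0.0431) = 28.908/0.61790 = 46.784 bar
a/V_m² = 2.29/(0.661)² = 5.2412 bar
P = 46.784 − 5.2412 = 41.54 bar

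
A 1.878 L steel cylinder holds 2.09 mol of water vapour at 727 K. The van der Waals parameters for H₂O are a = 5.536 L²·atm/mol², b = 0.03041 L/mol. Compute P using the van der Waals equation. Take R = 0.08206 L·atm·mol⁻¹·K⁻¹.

P ≈ 61.86 atm

P = nRT/(V − nb) − a n²/V²
nRT/(V − nb) = (2.09)(0.08206)(727)/(1.878 − 2.09×0.03041) = 124.68/1.8144 = 68.717 atm
a n²/V² = (5.536)(2.09)²/(1.878)² = 6.8564 atm
P = 68.717 − 6.8564 = 61.86 atm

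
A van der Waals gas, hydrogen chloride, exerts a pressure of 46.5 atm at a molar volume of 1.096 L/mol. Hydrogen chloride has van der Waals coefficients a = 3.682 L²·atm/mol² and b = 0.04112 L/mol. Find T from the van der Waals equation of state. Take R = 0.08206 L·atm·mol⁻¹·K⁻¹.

T = (P + a/V_m²)(V_m − b)/R
P + a/V_m² = 46.5 + 3.682/(1.096)² = 49.565 atm
V_m − b = 1.096 − 0.04112 = 1.0549 L/mol
T = (49.565)(1.0549)/0.08206 = 637.2 K

T ≈ 637.2 K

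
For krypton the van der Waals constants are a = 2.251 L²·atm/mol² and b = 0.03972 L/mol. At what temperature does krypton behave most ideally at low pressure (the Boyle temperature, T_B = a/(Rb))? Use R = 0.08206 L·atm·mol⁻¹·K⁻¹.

T_B ≈ 690.6 K

For a van der Waals gas the second virial coefficient B₂ = b − a/(RT) vanishes at T_B = a/(Rb).
T_B = 2.251/(0.08206×0.03972) = 2.251/0.0032594 = 690.6 K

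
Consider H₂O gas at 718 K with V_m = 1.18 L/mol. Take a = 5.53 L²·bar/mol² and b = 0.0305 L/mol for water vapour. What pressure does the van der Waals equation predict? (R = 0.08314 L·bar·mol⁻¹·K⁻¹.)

P = RT/(V_m − b) − a/V_m²
RT/(V_m − b) = (0.08314)(718)/(1.18 − 0.0305) = 59.695/1.1495 = 51.931 bar
a/V_m² = 5.53/(1.18)² = 3.9716 bar
P = 51.931 − 3.9716 = 47.96 bar

P ≈ 47.96 bar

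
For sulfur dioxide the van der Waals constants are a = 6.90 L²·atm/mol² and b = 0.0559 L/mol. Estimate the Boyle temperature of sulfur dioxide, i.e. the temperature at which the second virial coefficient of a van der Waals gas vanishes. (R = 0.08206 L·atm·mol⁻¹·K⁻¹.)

For a van der Waals gas the second virial coefficient B₂ = b − a/(RT) vanishes at T_B = a/(Rb).
T_B = 6.90/(0.08206×0.0559) = 6.90/0.0045872 = 1504 K

T_B ≈ 1504 K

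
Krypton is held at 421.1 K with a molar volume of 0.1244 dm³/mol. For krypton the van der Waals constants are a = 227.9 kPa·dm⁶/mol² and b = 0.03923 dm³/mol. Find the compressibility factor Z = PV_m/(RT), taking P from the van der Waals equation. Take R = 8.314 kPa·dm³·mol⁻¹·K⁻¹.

P = RT/(V_m − b) − a/V_m² = (8.314)(421.1)/(0.1244 − 0.03923) − 227.9/(0.1244)²
  = 3501.0/0.085170 − 14727 = 41106 − 14727 = 26379 kPa
Z = PV_m/(RT) = (26379)(0.1244)/((8.314)(421.1)) = 3281.5/3501.0 = 0.9373

Z ≈ 0.9373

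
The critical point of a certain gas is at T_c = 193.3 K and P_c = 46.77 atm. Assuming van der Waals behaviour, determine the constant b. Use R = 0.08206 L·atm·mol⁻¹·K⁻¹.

b ≈ 0.04239 L/mol

From T_c = 8a/(27Rb) and P_c = a/(27b²): b = R T_c/(8 P_c).
b = (0.08206)(193.3)/(8×46.77) = 15.862/374.16 = 0.04239 L/mol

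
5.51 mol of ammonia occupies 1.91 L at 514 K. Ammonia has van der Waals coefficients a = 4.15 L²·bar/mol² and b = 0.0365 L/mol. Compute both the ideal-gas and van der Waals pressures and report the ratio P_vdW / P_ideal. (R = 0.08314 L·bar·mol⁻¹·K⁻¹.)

P_vdW / P_ideal ≈ 0.8375

Ideal: P_ideal = nRT/V = (5.51)(0.08314)(514)/1.91 = 123.280 bar
vdW: P = nRT/(V − nb) − a n²/V² = 235.464/1.70889 − 125.994/3.64810 = 137.788 − 34.5369 = 103.251 bar
Ratio = 103.251/123.280 = 0.8375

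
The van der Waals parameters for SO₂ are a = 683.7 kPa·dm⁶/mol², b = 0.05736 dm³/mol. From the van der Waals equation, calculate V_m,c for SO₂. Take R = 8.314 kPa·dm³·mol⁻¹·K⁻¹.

V_m,c ≈ 0.1721 dm³/mol

For a van der Waals gas, V_m,c = 3b.
V_m,c = 3×0.05736 = 0.1721 dm³/mol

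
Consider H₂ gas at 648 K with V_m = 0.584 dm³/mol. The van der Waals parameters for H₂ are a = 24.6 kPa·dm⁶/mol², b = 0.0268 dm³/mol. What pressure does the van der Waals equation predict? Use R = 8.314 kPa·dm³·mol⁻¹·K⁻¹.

P = RT/(V_m − b) − a/V_m²
RT/(V_m − b) = (8.314)(648)/(0.584 − 0.0268) = 5387.5/0.55720 = 9668.9 kPa
a/V_m² = 24.6/(0.584)² = 72.129 kPa
P = 9668.9 − 72.129 = 9597 kPa

P ≈ 9597 kPa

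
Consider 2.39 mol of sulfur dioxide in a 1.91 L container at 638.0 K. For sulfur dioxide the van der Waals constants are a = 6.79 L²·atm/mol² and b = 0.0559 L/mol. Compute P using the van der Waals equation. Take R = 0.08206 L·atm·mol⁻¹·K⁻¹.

P = nRT/(V − nb) − a n²/V²
nRT/(V − nb) = (2.39)(0.08206)(638.0)/(1.91 − 2.39×0.0559) = 125.13/1.7764 = 70.440 atm
a n²/V² = (6.79)(2.39)²/(1.91)² = 10.632 atm
P = 70.440 − 10.632 = 59.81 atm

P ≈ 59.81 atm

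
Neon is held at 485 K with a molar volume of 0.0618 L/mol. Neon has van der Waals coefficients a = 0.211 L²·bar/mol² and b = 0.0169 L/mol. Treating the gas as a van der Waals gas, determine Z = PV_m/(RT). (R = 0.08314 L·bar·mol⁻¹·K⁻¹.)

P = RT/(V_m − b) − a/V_m² = (0.08314)(485)/(0.0618 − 0.0169) − 0.211/(0.0618)²
  = 40.323/0.044900 − 55.247 = 898.06 − 55.247 = 842.81 bar
Z = PV_m/(RT) = (842.81)(0.0618)/((0.08314)(485)) = 52.086/40.323 = 1.292

Z ≈ 1.292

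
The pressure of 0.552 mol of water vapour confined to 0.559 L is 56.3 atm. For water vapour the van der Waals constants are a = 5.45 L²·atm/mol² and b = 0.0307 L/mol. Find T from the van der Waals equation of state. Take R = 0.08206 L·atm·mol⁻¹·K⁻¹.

T = (P + a n²/V²)(V − nb)/(nR)
P + a n²/V² = 56.3 + (5.45)(0.552)²/(0.559)² = 61.614 atm
V − nb = 0.559 − (0.552)(0.0307) = 0.54205 L
T = (61.614)(0.54205)/((0.552)(0.08206)) = 737.3 K

T ≈ 737.3 K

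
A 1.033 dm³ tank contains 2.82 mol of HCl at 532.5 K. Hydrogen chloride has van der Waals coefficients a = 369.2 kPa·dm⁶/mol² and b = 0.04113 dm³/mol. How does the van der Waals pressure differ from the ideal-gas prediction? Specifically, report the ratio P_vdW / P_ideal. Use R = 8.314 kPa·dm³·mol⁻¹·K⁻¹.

P_vdW / P_ideal ≈ 0.8988

Ideal: P_ideal = nRT/V = (2.82)(8.314)(532.5)/1.033 = 12085.9 kPa
vdW: P = nRT/(V − nb) − a n²/V² = 12484.7/0.917013 − 2936.03/1.06709 = 13614.5 − 2751.44 = 10863.1 kPa
Ratio = 10863.1/12085.9 = 0.8988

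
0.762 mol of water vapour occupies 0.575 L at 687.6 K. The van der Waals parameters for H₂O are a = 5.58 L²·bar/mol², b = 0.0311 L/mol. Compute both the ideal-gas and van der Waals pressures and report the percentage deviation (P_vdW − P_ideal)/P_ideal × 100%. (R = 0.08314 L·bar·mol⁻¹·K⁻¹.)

Ideal: P_ideal = nRT/V = (0.762)(0.08314)(687.6)/0.575 = 75.7588 bar
vdW: P = nRT/(V − nb) − a n²/V² = 43.5613/0.551302 − 3.23999/0.330625 = 79.0153 − 9.79959 = 69.2157 bar
% deviation = (69.2157 − 75.7588)/75.7588 × 100% = -8.64%

-8.64 %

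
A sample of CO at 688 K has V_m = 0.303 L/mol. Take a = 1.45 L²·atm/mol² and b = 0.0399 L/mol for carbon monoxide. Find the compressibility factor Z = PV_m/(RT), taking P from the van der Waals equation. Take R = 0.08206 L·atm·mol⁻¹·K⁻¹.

Z ≈ 1.067

P = RT/(V_m − b) − a/V_m² = (0.08206)(688)/(0.303 − 0.0399) − 1.45/(0.303)²
  = 56.457/0.26310 − 15.794 = 214.58 − 15.794 = 198.79 atm
Z = PV_m/(RT) = (198.79)(0.303)/((0.08206)(688)) = 60.233/56.457 = 1.067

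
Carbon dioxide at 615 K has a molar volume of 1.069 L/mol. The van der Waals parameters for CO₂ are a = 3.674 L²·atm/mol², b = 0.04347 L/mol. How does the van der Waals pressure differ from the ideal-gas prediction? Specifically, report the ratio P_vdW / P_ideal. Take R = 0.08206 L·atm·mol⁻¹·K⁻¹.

P_vdW / P_ideal ≈ 0.9743

Ideal: P_ideal = RT/V_m = (0.08206)(615)/1.069 = 47.2094 atm
vdW: P = RT/(V_m − b) − a/V_m² = 50.4669/1.02553 − 3.674/1.14276 = 49.2106 − 3.21502 = 45.9956 atm
Ratio = 45.9956/47.2094 = 0.9743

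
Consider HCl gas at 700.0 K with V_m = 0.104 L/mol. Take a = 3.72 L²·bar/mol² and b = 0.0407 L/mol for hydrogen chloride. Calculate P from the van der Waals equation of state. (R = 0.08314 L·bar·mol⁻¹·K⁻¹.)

P ≈ 575.5 bar

P = RT/(V_m − b) − a/V_m²
RT/(V_m − b) = (0.08314)(700.0)/(0.104 − 0.0407) = 58.198/0.063300 = 919.40 bar
a/V_m² = 3.72/(0.104)² = 343.93 bar
P = 919.40 − 343.93 = 575.5 bar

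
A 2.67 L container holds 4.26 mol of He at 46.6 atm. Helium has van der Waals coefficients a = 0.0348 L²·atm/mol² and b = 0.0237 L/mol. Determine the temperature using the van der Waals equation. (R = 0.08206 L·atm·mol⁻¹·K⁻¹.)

T ≈ 343.1 K

T = (P + a n²/V²)(V − nb)/(nR)
P + a n²/V² = 46.6 + (0.0348)(4.26)²/(2.67)² = 46.689 atm
V − nb = 2.67 − (4.26)(0.0237) = 2.5690 L
T = (46.689)(2.5690)/((4.26)(0.08206)) = 343.1 K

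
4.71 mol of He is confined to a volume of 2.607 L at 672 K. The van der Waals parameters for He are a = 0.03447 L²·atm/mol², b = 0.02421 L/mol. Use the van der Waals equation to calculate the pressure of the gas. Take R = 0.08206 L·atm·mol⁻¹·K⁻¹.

P = nRT/(V − nb) − a n²/V²
nRT/(V − nb) = (4.71)(0.08206)(672)/(2.607 − 4.71×0.02421) = 259.73/2.4930 = 104.18 atm
a n²/V² = (0.03447)(4.71)²/(2.607)² = 0.11251 atm
P = 104.18 − 0.11251 = 104.1 atm

P ≈ 104.1 atm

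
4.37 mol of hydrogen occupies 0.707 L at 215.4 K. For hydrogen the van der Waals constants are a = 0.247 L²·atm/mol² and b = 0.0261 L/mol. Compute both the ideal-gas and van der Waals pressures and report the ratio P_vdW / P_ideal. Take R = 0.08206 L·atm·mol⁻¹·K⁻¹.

Ideal: P_ideal = nRT/V = (4.37)(0.08206)(215.4)/0.707 = 109.254 atm
vdW: P = nRT/(V − nb) − a n²/V² = 77.2429/0.592943 − 4.71693/0.499849 = 130.270 − 9.43671 = 120.833 atm
Ratio = 120.833/109.254 = 1.106

P_vdW / P_ideal ≈ 1.106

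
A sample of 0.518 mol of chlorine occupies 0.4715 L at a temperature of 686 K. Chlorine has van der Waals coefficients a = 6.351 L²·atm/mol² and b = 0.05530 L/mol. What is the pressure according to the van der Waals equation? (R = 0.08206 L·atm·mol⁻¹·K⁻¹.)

P ≈ 58.18 atm

P = nRT/(V − nb) − a n²/V²
nRT/(V − nb) = (0.518)(0.08206)(686)/(0.4715 − 0.518×0.05530) = 29.160/0.44285 = 65.846 atm
a n²/V² = (6.351)(0.518)²/(0.4715)² = 7.6655 atm
P = 65.846 − 7.6655 = 58.18 atm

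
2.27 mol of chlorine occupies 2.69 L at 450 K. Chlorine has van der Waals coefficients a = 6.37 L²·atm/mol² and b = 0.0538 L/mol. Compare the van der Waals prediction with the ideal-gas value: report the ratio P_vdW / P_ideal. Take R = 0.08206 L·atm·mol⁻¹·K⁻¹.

P_vdW / P_ideal ≈ 0.9020

Ideal: P_ideal = nRT/V = (2.27)(0.08206)(450)/2.69 = 31.1614 atm
vdW: P = nRT/(V − nb) − a n²/V² = 83.8243/2.56787 − 32.8240/7.23610 = 32.6435 − 4.53615 = 28.1074 atm
Ratio = 28.1074/31.1614 = 0.9020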